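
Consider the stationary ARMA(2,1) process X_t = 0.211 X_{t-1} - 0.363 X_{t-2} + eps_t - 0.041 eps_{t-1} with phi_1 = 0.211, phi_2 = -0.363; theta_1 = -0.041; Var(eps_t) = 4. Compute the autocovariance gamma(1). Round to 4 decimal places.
\gamma(1) = 0.6023

Multiply the model equation by X_{t-k} and take expectations. With theta_0 = psi_0 = 1 and psi_j the MA(infinity) weights, this gives
  gamma(k) - sum_i phi_i gamma(k-i) = c_k,
  c_k = sigma^2 * sum_{j=k..q} theta_j psi_{j-k}   (c_k = 0 for k > q),
using gamma(-m) = gamma(m).
psi-weights needed (psi_j = theta_j + sum_i phi_i psi_{j-i}):
  psi_1 = theta_1 + phi_1 = -0.041 + (0.211) = 0.17
Right-hand sides:
  c_0 = sigma^2 (1 + theta_1 psi_1) = 4 * (1 + (-0.041)(0.17)) = 4 * 0.99303 = 3.97212
  c_1 = sigma^2 theta_1 = 4 * (-0.041) = -0.164
  c_2 = 0
Equations for k = 0, 1, 2 (AR order 2, c_2 = 0):
  (E0) gamma(0) = phi_1 gamma(1) + phi_2 gamma(2) + c_0
  (E1) gamma(1) = phi_1 gamma(0) + phi_2 gamma(1) + c_1
  (E2) gamma(2) = phi_1 gamma(1) + phi_2 gamma(0)
From (E1): gamma(1) = A gamma(0) + B with
  A = phi_1 / (1 - phi_2) = 0.211 / 1.363 = 0.154806,   B = c_1 / (1 - phi_2) = -0.164 / 1.363 = -0.120323.
Insert (E2) into (E0): gamma(0) (1 - phi_2^2) = phi_1 (1 + phi_2) gamma(1) + c_0.
  phi_1 (1 + phi_2) = (0.211)(0.637) = 0.134407,   1 - phi_2^2 = 0.868231.
Replace gamma(1) by A gamma(0) + B and collect gamma(0):
  gamma(0) [0.868231 - (0.134407)(0.154806)] = (0.134407)(-0.120323) + 3.97212
  gamma(0) * 0.847424 = 3.955948
  gamma(0) = 3.955948 / 0.847424 = 4.668203.
  gamma(1) = A gamma(0) + B = (0.154806)(4.668203) + (-0.120323) = 0.602341.
Therefore gamma(1) = 0.6023 (to 4 decimal places).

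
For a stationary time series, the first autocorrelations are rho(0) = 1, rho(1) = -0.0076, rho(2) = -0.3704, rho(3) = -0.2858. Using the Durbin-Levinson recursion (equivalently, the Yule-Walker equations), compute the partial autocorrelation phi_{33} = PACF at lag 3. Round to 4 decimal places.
\phi_{33} = -0.3390

The PACF at lag k is phi_{kk}, the last component of the solution
to the Yule-Walker system G_k phi = r_k where
  (G_k)_{ij} = rho(|i - j|), (r_k)_i = rho(i), i,j = 1..k.
Equivalently, Durbin-Levinson gives phi_{kk} iteratively:
  phi_{11} = rho(1)
  phi_{kk} = [rho(k) - sum_{j=1..k-1} phi_{k-1,j} rho(k-j)]
            / [1 - sum_{j=1..k-1} phi_{k-1,j} rho(j)],
  phi_{k,j} = phi_{k-1,j} - phi_{kk} phi_{k-1,k-j},  j = 1..k-1.
Step k = 1:
  phi_11 = rho(1) = -0.0076.
Step k = 2:
  phi_22 = [rho(2) - phi_11 rho(1)] / [1 - phi_11 rho(1)] = [-0.3704 - (-0.0076)(-0.0076)] / [1 - (-0.0076)(-0.0076)]
         = -0.37045776 / 0.99994224 = -0.370479.
  Update: phi_21 = phi_11 - phi_22 phi_11 = -0.0076 - (-0.370479)(-0.0076) = -0.010416.
Step k = 3:
  phi_33 = [rho(3) - phi_21 rho(2) - phi_22 rho(1)] / [1 - phi_21 rho(1) - phi_22 rho(2)]
    numerator   = -0.2858 - (-0.010416)(-0.3704) - (-0.370479)(-0.0076) = -0.2924736
    denominator = 1 - (-0.010416)(-0.0076) - (-0.370479)(-0.3704) = 0.86269536
  phi_33 = -0.2924736 / 0.86269536 = -0.339.
Therefore phi_{33} = -0.3390.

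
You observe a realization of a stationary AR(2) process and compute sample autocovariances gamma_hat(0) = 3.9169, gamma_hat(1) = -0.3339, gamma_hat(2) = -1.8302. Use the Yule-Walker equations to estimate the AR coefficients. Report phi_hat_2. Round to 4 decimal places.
\hat\phi_{2} = -0.4780

The Yule-Walker equations for an AR(p) process read, in matrix form,
  Gamma_p phi = r_p,   with   (Gamma_p)_{ij} = gamma(|i - j|),
                       (r_p)_i = gamma(i),   i,j = 1..p.
Substitute the sample gammas (Toeplitz matrix and right-hand side of size 2):
  Gamma_p = [[3.9169, -0.3339], [-0.3339, 3.9169]]
  r_p     = [-0.3339, -1.8302]
Written out:
  3.9169 phi_1 - 0.3339 phi_2 = -0.3339
  -0.3339 phi_1 + 3.9169 phi_2 = -1.8302
Solve by Cramer's rule:
  det = gamma(0)^2 - gamma(1)^2 = (3.9169)^2 - (-0.3339)^2 = 15.34210561 - 0.11148921 = 15.2306164
  phi_hat_1 = [gamma(1) gamma(0) - gamma(1) gamma(2)] / det = [(-0.3339)(3.9169) - (-0.3339)(-1.8302)] / 15.2306164 = -1.91895669 / 15.2306164 = -0.126
  phi_hat_2 = [gamma(0) gamma(2) - gamma(1)^2] / det = [(3.9169)(-1.8302) - (-0.3339)^2] / 15.2306164 = -7.28019959 / 15.2306164 = -0.478
So phi_hat = [-0.1260, -0.4780].
Therefore phi_hat_2 = -0.4780.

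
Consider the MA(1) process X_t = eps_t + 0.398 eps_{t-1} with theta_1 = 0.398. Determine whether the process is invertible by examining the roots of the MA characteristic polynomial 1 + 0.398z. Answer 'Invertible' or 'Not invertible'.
\text{Invertible}

The MA(q) characteristic polynomial is P(z) = 1 + 0.398z.
Invertibility requires all roots to lie outside the unit circle, i.e. |z| > 1 for every root.
This is linear in z: 1 + (0.398) z = 0  =>  z = -1/(0.398) = -2.512563,  |z| = 2.512563.
Moduli of all roots: 2.5126.
All moduli strictly greater than 1? Yes.
Verdict: Invertible.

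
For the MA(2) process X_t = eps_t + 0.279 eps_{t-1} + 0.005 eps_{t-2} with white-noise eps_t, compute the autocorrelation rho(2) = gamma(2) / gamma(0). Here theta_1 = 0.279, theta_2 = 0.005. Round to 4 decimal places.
\rho(2) = 0.0046

For an MA(q) process with theta_0 = 1, the autocovariance is
  gamma(k) = sigma^2 * sum_{i=0..q-k} theta_i * theta_{i+k},
and rho(k) = gamma(k) / gamma(0). Sigma^2 cancels.
  numerator   = (1)*(0.005) = 0.005.
  denominator = (1)^2 + (0.279)^2 + (0.005)^2 = 1.077866.
  rho(2) = 0.005 / 1.077866 = 0.0046.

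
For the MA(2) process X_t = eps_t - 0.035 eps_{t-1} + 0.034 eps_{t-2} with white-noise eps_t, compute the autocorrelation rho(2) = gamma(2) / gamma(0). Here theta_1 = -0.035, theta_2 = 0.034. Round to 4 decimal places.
\rho(2) = 0.0339

For an MA(q) process with theta_0 = 1, the autocovariance is
  gamma(k) = sigma^2 * sum_{i=0..q-k} theta_i * theta_{i+k},
and rho(k) = gamma(k) / gamma(0). Sigma^2 cancels.
  numerator   = (1)*(0.034) = 0.034.
  denominator = (1)^2 + (-0.035)^2 + (0.034)^2 = 1.002381.
  rho(2) = 0.034 / 1.002381 = 0.0339.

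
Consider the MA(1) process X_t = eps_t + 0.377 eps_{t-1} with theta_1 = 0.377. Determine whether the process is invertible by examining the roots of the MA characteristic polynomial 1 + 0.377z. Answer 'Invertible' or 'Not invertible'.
\text{Invertible}

The MA(q) characteristic polynomial is P(z) = 1 + 0.377z.
Invertibility requires all roots to lie outside the unit circle, i.e. |z| > 1 for every root.
This is linear in z: 1 + (0.377) z = 0  =>  z = -1/(0.377) = -2.65252,  |z| = 2.65252.
Moduli of all roots: 2.6525.
All moduli strictly greater than 1? Yes.
Verdict: Invertible.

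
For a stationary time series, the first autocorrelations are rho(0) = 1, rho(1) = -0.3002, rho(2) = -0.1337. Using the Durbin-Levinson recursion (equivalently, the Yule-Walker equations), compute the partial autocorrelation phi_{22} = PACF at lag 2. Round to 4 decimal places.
\phi_{22} = -0.2460

The PACF at lag k is phi_{kk}, the last component of the solution
to the Yule-Walker system G_k phi = r_k where
  (G_k)_{ij} = rho(|i - j|), (r_k)_i = rho(i), i,j = 1..k.
Equivalently, Durbin-Levinson gives phi_{kk} iteratively:
  phi_{11} = rho(1)
  phi_{kk} = [rho(k) - sum_{j=1..k-1} phi_{k-1,j} rho(k-j)]
            / [1 - sum_{j=1..k-1} phi_{k-1,j} rho(j)],
  phi_{k,j} = phi_{k-1,j} - phi_{kk} phi_{k-1,k-j},  j = 1..k-1.
Step k = 1:
  phi_11 = rho(1) = -0.3002.
Step k = 2:
  phi_22 = [rho(2) - phi_11 rho(1)] / [1 - phi_11 rho(1)] = [-0.1337 - (-0.3002)(-0.3002)] / [1 - (-0.3002)(-0.3002)]
         = -0.22382004 / 0.90987996 = -0.246.
Therefore phi_{22} = -0.2460.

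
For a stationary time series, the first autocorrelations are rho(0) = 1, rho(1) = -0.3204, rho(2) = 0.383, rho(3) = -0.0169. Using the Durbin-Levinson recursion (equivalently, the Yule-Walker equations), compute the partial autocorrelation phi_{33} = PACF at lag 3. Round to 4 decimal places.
\phi_{33} = 0.2069

The PACF at lag k is phi_{kk}, the last component of the solution
to the Yule-Walker system G_k phi = r_k where
  (G_k)_{ij} = rho(|i - j|), (r_k)_i = rho(i), i,j = 1..k.
Equivalently, Durbin-Levinson gives phi_{kk} iteratively:
  phi_{11} = rho(1)
  phi_{kk} = [rho(k) - sum_{j=1..k-1} phi_{k-1,j} rho(k-j)]
            / [1 - sum_{j=1..k-1} phi_{k-1,j} rho(j)],
  phi_{k,j} = phi_{k-1,j} - phi_{kk} phi_{k-1,k-j},  j = 1..k-1.
Step k = 1:
  phi_11 = rho(1) = -0.3204.
Step k = 2:
  phi_22 = [rho(2) - phi_11 rho(1)] / [1 - phi_11 rho(1)] = [0.383 - (-0.3204)(-0.3204)] / [1 - (-0.3204)(-0.3204)]
         = 0.28034384 / 0.89734384 = 0.312415.
  Update: phi_21 = phi_11 - phi_22 phi_11 = -0.3204 - (0.312415)(-0.3204) = -0.220302.
Step k = 3:
  phi_33 = [rho(3) - phi_21 rho(2) - phi_22 rho(1)] / [1 - phi_21 rho(1) - phi_22 rho(2)]
    numerator   = -0.0169 - (-0.220302)(0.383) - (0.312415)(-0.3204) = 0.16757356
    denominator = 1 - (-0.220302)(-0.3204) - (0.312415)(0.383) = 0.80976017
  phi_33 = 0.16757356 / 0.80976017 = 0.2069.
Therefore phi_{33} = 0.2069.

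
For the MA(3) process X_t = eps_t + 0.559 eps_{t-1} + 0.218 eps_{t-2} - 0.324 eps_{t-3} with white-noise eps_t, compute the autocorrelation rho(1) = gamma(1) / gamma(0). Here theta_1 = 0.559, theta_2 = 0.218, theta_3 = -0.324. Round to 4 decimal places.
\rho(1) = 0.4165

For an MA(q) process with theta_0 = 1, the autocovariance is
  gamma(k) = sigma^2 * sum_{i=0..q-k} theta_i * theta_{i+k},
and rho(k) = gamma(k) / gamma(0). Sigma^2 cancels.
  numerator   = (1)*(0.559) + (0.559)*(0.218) + (0.218)*(-0.324) = 0.61023.
  denominator = (1)^2 + (0.559)^2 + (0.218)^2 + (-0.324)^2 = 1.464981.
  rho(1) = 0.61023 / 1.464981 = 0.4165.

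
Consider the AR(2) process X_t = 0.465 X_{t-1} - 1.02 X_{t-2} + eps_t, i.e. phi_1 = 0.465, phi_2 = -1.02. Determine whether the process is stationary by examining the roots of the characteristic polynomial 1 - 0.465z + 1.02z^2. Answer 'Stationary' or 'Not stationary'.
\text{Not stationary}

The AR(p) characteristic polynomial is P(z) = 1 - 0.465z + 1.02z^2.
Stationarity requires all roots to lie outside the unit circle, i.e. |z| > 1 for every root.
Set 1 + (-0.465) z + (1.02) z^2 = 0, i.e. a z^2 + b z + c = 0 with a = 1.02, b = -0.465, c = 1.
Discriminant D = b^2 - 4ac = (-0.465)^2 - 4*(1.02)*1 = 0.216225 - (4.08) = -3.863775.
D < 0, so the roots are the complex-conjugate pair z = (-b +/- i sqrt(-D)) / (2a) = 0.2279 +/- 0.9636i.
For a conjugate pair |z|^2 = z * conj(z) = (product of roots) = c/a = 1/(1.02) = 0.980392, so |z| = sqrt(0.980392) = 0.9901 for both roots.
Moduli of all roots: 0.9901, 0.9901.
All moduli strictly greater than 1? No.
Verdict: Not stationary.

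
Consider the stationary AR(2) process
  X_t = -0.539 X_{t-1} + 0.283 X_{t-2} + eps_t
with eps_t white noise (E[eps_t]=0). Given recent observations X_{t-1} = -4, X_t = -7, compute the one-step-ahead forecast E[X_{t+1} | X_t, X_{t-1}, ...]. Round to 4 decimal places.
E[X_{t+1} \mid \mathcal F_t] = 2.6410

For an AR(p) model X_t = c + sum_i phi_i X_{t-i} + eps_t, the
one-step-ahead conditional mean is
  E[X_{t+1} | X_t, ...] = c + sum_i phi_i X_{t+1-i}.
Substitute known values:
  E[X_{t+1} | ...] = (-0.539) * (-7) + (0.283) * (-4)
                   = 2.6410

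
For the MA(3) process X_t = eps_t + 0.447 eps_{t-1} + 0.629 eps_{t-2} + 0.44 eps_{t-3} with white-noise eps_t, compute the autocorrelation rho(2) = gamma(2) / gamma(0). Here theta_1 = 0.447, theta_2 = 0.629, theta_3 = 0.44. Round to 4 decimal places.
\rho(2) = 0.4615

For an MA(q) process with theta_0 = 1, the autocovariance is
  gamma(k) = sigma^2 * sum_{i=0..q-k} theta_i * theta_{i+k},
and rho(k) = gamma(k) / gamma(0). Sigma^2 cancels.
  numerator   = (1)*(0.629) + (0.447)*(0.44) = 0.82568.
  denominator = (1)^2 + (0.447)^2 + (0.629)^2 + (0.44)^2 = 1.78905.
  rho(2) = 0.82568 / 1.78905 = 0.4615.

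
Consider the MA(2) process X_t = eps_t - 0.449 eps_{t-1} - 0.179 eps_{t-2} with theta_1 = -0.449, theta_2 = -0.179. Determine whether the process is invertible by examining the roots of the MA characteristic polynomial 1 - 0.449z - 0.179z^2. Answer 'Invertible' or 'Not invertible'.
\text{Invertible}

The MA(q) characteristic polynomial is P(z) = 1 - 0.449z - 0.179z^2.
Invertibility requires all roots to lie outside the unit circle, i.e. |z| > 1 for every root.
Set 1 + (-0.449) z + (-0.179) z^2 = 0, i.e. a z^2 + b z + c = 0 with a = -0.179, b = -0.449, c = 1.
Discriminant D = b^2 - 4ac = (-0.449)^2 - 4*(-0.179)*1 = 0.201601 - (-0.716) = 0.917601.
D >= 0, so the roots are real: z = (-b +/- sqrt(D)) / (2a) = (0.449 +/- 0.957915) / (-0.358).
  z_1 = (0.449 + 0.957915) / (-0.358) = -3.9299,   |z_1| = 3.9299.
  z_2 = (0.449 - 0.957915) / (-0.358) = 1.4216,   |z_2| = 1.4216.
Moduli of all roots: 3.9299, 1.4216.
All moduli strictly greater than 1? Yes.
Verdict: Invertible.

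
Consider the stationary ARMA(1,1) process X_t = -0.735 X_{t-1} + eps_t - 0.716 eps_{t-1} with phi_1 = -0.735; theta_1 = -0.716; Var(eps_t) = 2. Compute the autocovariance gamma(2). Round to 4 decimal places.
\gamma(2) = 7.0806

Multiply the model equation by X_{t-k} and take expectations. With theta_0 = psi_0 = 1 and psi_j the MA(infinity) weights, this gives
  gamma(k) - sum_i phi_i gamma(k-i) = c_k,
  c_k = sigma^2 * sum_{j=k..q} theta_j psi_{j-k}   (c_k = 0 for k > q),
using gamma(-m) = gamma(m).
psi-weights needed (psi_j = theta_j + sum_i phi_i psi_{j-i}):
  psi_1 = theta_1 + phi_1 = -0.716 + (-0.735) = -1.451
Right-hand sides:
  c_0 = sigma^2 (1 + theta_1 psi_1) = 2 * (1 + (-0.716)(-1.451)) = 2 * 2.038916 = 4.077832
  c_1 = sigma^2 theta_1 = 2 * (-0.716) = -1.432
  c_2 = 0
Equations for k = 0 and k = 1 (AR order 1):
  gamma(0) = phi_1 gamma(1) + c_0
  gamma(1) = phi_1 gamma(0) + c_1
Substituting the second into the first: gamma(0) (1 - phi_1^2) = c_0 + phi_1 c_1, so
  gamma(0) = (c_0 + phi_1 c_1) / (1 - phi_1^2) = (4.077832 + (-0.735)(-1.432)) / (1 - (-0.735)^2) = 5.130352 / 0.459775 = 11.158397.
  gamma(1) = phi_1 gamma(0) + c_1 = (-0.735)(11.158397) + (-1.432) = -9.633422.
For k = 2 (> q): gamma(2) = phi_1 gamma(1) = (-0.735)(-9.633422) = 7.080565.
Therefore gamma(2) = 7.0806 (to 4 decimal places).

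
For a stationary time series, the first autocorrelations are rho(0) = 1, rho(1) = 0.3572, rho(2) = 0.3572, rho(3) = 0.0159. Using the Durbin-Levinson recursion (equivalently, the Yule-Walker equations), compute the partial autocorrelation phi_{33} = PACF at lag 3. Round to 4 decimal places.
\phi_{33} = -0.2120

The PACF at lag k is phi_{kk}, the last component of the solution
to the Yule-Walker system G_k phi = r_k where
  (G_k)_{ij} = rho(|i - j|), (r_k)_i = rho(i), i,j = 1..k.
Equivalently, Durbin-Levinson gives phi_{kk} iteratively:
  phi_{11} = rho(1)
  phi_{kk} = [rho(k) - sum_{j=1..k-1} phi_{k-1,j} rho(k-j)]
            / [1 - sum_{j=1..k-1} phi_{k-1,j} rho(j)],
  phi_{k,j} = phi_{k-1,j} - phi_{kk} phi_{k-1,k-j},  j = 1..k-1.
Step k = 1:
  phi_11 = rho(1) = 0.3572.
Step k = 2:
  phi_22 = [rho(2) - phi_11 rho(1)] / [1 - phi_11 rho(1)] = [0.3572 - (0.3572)(0.3572)] / [1 - (0.3572)(0.3572)]
         = 0.22960816 / 0.87240816 = 0.263189.
  Update: phi_21 = phi_11 - phi_22 phi_11 = 0.3572 - (0.263189)(0.3572) = 0.263189.
Step k = 3:
  phi_33 = [rho(3) - phi_21 rho(2) - phi_22 rho(1)] / [1 - phi_21 rho(1) - phi_22 rho(2)]
    numerator   = 0.0159 - (0.263189)(0.3572) - (0.263189)(0.3572) = -0.17212216
    denominator = 1 - (0.263189)(0.3572) - (0.263189)(0.3572) = 0.81197784
  phi_33 = -0.17212216 / 0.81197784 = -0.212.
Therefore phi_{33} = -0.2120.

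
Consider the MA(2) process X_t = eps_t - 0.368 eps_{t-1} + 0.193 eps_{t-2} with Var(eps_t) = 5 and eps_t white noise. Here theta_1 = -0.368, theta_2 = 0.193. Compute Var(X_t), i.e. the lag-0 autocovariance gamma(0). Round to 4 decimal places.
\gamma(0) = 5.8634

For an MA(q) process X_t = eps_t + sum_i theta_i eps_{t-i} with
Var(eps_t) = sigma^2, the variance is
  gamma(0) = sigma^2 * (1 + sum_i theta_i^2).
  sum_i theta_i^2 = (-0.368)^2 + (0.193)^2 = 0.135424 + 0.037249 = 0.172673.
  gamma(0) = 5 * (1 + 0.172673) = 5 * 1.172673 = 5.863365, which rounds to 5.8634.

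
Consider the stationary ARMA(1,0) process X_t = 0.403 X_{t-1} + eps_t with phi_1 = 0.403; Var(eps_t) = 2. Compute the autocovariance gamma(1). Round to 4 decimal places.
\gamma(1) = 0.9623

Multiply the model equation by X_{t-k} and take expectations. With theta_0 = psi_0 = 1 and psi_j the MA(infinity) weights, this gives
  gamma(k) - sum_i phi_i gamma(k-i) = c_k,
  c_k = sigma^2 * sum_{j=k..q} theta_j psi_{j-k}   (c_k = 0 for k > q),
using gamma(-m) = gamma(m).
Pure AR (q = 0): c_0 = sigma^2 = 2, c_k = 0 for k >= 1.
Equations for k = 0 and k = 1 (AR order 1):
  gamma(0) = phi_1 gamma(1) + c_0
  gamma(1) = phi_1 gamma(0) + c_1
Substituting the second into the first: gamma(0) (1 - phi_1^2) = c_0 + phi_1 c_1, so
  gamma(0) = c_0 / (1 - phi_1^2) = 2 / (1 - (0.403)^2) = 2 / 0.837591 = 2.3878.
  gamma(1) = phi_1 gamma(0) = (0.403)(2.3878) = 0.962284.
Therefore gamma(1) = 0.9623 (to 4 decimal places).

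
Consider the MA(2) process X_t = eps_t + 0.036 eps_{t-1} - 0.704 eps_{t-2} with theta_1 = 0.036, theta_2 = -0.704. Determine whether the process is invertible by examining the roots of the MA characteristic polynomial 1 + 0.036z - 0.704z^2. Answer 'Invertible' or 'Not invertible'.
\text{Invertible}

The MA(q) characteristic polynomial is P(z) = 1 + 0.036z - 0.704z^2.
Invertibility requires all roots to lie outside the unit circle, i.e. |z| > 1 for every root.
Set 1 + (0.036) z + (-0.704) z^2 = 0, i.e. a z^2 + b z + c = 0 with a = -0.704, b = 0.036, c = 1.
Discriminant D = b^2 - 4ac = (0.036)^2 - 4*(-0.704)*1 = 0.001296 - (-2.816) = 2.817296.
D >= 0, so the roots are real: z = (-b +/- sqrt(D)) / (2a) = (-0.036 +/- 1.67848) / (-1.408).
  z_1 = (-0.036 + 1.67848) / (-1.408) = -1.1665,   |z_1| = 1.1665.
  z_2 = (-0.036 - 1.67848) / (-1.408) = 1.2177,   |z_2| = 1.2177.
Moduli of all roots: 1.1665, 1.2177.
All moduli strictly greater than 1? Yes.
Verdict: Invertible.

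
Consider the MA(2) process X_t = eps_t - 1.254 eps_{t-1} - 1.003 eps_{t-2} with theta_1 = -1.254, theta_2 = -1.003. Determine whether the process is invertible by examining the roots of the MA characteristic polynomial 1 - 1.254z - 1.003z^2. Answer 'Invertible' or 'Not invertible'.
\text{Not invertible}

The MA(q) characteristic polynomial is P(z) = 1 - 1.254z - 1.003z^2.
Invertibility requires all roots to lie outside the unit circle, i.e. |z| > 1 for every root.
Set 1 + (-1.254) z + (-1.003) z^2 = 0, i.e. a z^2 + b z + c = 0 with a = -1.003, b = -1.254, c = 1.
Discriminant D = b^2 - 4ac = (-1.254)^2 - 4*(-1.003)*1 = 1.572516 - (-4.012) = 5.584516.
D >= 0, so the roots are real: z = (-b +/- sqrt(D)) / (2a) = (1.254 +/- 2.363158) / (-2.006).
  z_1 = (1.254 + 2.363158) / (-2.006) = -1.8032,   |z_1| = 1.8032.
  z_2 = (1.254 - 2.363158) / (-2.006) = 0.5529,   |z_2| = 0.5529.
Moduli of all roots: 1.8032, 0.5529.
All moduli strictly greater than 1? No.
Verdict: Not invertible.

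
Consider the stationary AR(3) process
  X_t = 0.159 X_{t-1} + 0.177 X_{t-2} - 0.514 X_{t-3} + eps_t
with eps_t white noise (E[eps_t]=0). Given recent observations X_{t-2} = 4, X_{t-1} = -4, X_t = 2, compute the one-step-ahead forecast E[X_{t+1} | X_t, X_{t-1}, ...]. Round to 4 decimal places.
E[X_{t+1} \mid \mathcal F_t] = -2.4460

For an AR(p) model X_t = c + sum_i phi_i X_{t-i} + eps_t, the
one-step-ahead conditional mean is
  E[X_{t+1} | X_t, ...] = c + sum_i phi_i X_{t+1-i}.
Substitute known values:
  E[X_{t+1} | ...] = (0.159) * (2) + (0.177) * (-4) + (-0.514) * (4)
                   = -2.4460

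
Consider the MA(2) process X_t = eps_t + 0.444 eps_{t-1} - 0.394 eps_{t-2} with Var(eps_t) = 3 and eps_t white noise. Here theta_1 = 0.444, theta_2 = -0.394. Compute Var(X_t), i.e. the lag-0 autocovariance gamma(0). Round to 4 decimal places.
\gamma(0) = 4.0571

For an MA(q) process X_t = eps_t + sum_i theta_i eps_{t-i} with
Var(eps_t) = sigma^2, the variance is
  gamma(0) = sigma^2 * (1 + sum_i theta_i^2).
  sum_i theta_i^2 = (0.444)^2 + (-0.394)^2 = 0.197136 + 0.155236 = 0.352372.
  gamma(0) = 3 * (1 + 0.352372) = 3 * 1.352372 = 4.057116, which rounds to 4.0571.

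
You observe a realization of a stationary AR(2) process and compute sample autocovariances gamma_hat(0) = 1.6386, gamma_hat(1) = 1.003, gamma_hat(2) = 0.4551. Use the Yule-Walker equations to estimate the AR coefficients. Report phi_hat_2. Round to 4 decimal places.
\hat\phi_{2} = -0.1550

The Yule-Walker equations for an AR(p) process read, in matrix form,
  Gamma_p phi = r_p,   with   (Gamma_p)_{ij} = gamma(|i - j|),
                       (r_p)_i = gamma(i),   i,j = 1..p.
Substitute the sample gammas (Toeplitz matrix and right-hand side of size 2):
  Gamma_p = [[1.6386, 1.003], [1.003, 1.6386]]
  r_p     = [1.003, 0.4551]
Written out:
  1.6386 phi_1 + 1.003 phi_2 = 1.003
  1.003 phi_1 + 1.6386 phi_2 = 0.4551
Solve by Cramer's rule:
  det = gamma(0)^2 - gamma(1)^2 = (1.6386)^2 - (1.003)^2 = 2.68500996 - 1.006009 = 1.67900096
  phi_hat_1 = [gamma(1) gamma(0) - gamma(1) gamma(2)] / det = [(1.003)(1.6386) - (1.003)(0.4551)] / 1.67900096 = 1.1870505 / 1.67900096 = 0.707
  phi_hat_2 = [gamma(0) gamma(2) - gamma(1)^2] / det = [(1.6386)(0.4551) - (1.003)^2] / 1.67900096 = -0.26028214 / 1.67900096 = -0.155
So phi_hat = [0.7070, -0.1550].
Therefore phi_hat_2 = -0.1550.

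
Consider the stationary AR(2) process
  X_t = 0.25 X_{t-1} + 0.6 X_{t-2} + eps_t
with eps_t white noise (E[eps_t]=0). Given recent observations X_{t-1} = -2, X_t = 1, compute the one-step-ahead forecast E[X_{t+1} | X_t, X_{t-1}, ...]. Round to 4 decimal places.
E[X_{t+1} \mid \mathcal F_t] = -0.9500

For an AR(p) model X_t = c + sum_i phi_i X_{t-i} + eps_t, the
one-step-ahead conditional mean is
  E[X_{t+1} | X_t, ...] = c + sum_i phi_i X_{t+1-i}.
Substitute known values:
  E[X_{t+1} | ...] = (0.25) * (1) + (0.6) * (-2)
                   = -0.9500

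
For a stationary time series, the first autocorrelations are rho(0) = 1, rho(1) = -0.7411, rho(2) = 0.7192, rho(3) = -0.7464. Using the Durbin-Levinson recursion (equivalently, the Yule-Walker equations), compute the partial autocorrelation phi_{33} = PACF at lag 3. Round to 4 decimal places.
\phi_{33} = -0.3490

The PACF at lag k is phi_{kk}, the last component of the solution
to the Yule-Walker system G_k phi = r_k where
  (G_k)_{ij} = rho(|i - j|), (r_k)_i = rho(i), i,j = 1..k.
Equivalently, Durbin-Levinson gives phi_{kk} iteratively:
  phi_{11} = rho(1)
  phi_{kk} = [rho(k) - sum_{j=1..k-1} phi_{k-1,j} rho(k-j)]
            / [1 - sum_{j=1..k-1} phi_{k-1,j} rho(j)],
  phi_{k,j} = phi_{k-1,j} - phi_{kk} phi_{k-1,k-j},  j = 1..k-1.
Step k = 1:
  phi_11 = rho(1) = -0.7411.
Step k = 2:
  phi_22 = [rho(2) - phi_11 rho(1)] / [1 - phi_11 rho(1)] = [0.7192 - (-0.7411)(-0.7411)] / [1 - (-0.7411)(-0.7411)]
         = 0.16997079 / 0.45077079 = 0.377067.
  Update: phi_21 = phi_11 - phi_22 phi_11 = -0.7411 - (0.377067)(-0.7411) = -0.461656.
Step k = 3:
  phi_33 = [rho(3) - phi_21 rho(2) - phi_22 rho(1)] / [1 - phi_21 rho(1) - phi_22 rho(2)]
    numerator   = -0.7464 - (-0.461656)(0.7192) - (0.377067)(-0.7411) = -0.13493291
    denominator = 1 - (-0.461656)(-0.7411) - (0.377067)(0.7192) = 0.38668041
  phi_33 = -0.13493291 / 0.38668041 = -0.349.
Therefore phi_{33} = -0.3490.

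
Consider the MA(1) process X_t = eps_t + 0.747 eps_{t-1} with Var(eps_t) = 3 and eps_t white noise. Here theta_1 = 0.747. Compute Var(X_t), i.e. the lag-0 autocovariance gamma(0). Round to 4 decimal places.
\gamma(0) = 4.6740

For an MA(q) process X_t = eps_t + sum_i theta_i eps_{t-i} with
Var(eps_t) = sigma^2, the variance is
  gamma(0) = sigma^2 * (1 + sum_i theta_i^2).
  sum_i theta_i^2 = (0.747)^2 = 0.558009.
  gamma(0) = 3 * (1 + 0.558009) = 3 * 1.558009 = 4.674027, which rounds to 4.6740.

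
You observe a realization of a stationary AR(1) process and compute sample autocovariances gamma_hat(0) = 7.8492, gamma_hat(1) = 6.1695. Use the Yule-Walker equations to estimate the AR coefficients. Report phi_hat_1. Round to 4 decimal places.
\hat\phi_{1} = 0.7860

The Yule-Walker equations for an AR(p) process read, in matrix form,
  Gamma_p phi = r_p,   with   (Gamma_p)_{ij} = gamma(|i - j|),
                       (r_p)_i = gamma(i),   i,j = 1..p.
Substitute the sample gammas (Toeplitz matrix and right-hand side of size 1):
  Gamma_p = [[7.8492]]
  r_p     = [6.1695]
With p = 1 this is the single equation gamma(0) phi_1 = gamma(1):
  phi_hat_1 = gamma(1) / gamma(0) = 6.1695 / 7.8492 = 0.7860.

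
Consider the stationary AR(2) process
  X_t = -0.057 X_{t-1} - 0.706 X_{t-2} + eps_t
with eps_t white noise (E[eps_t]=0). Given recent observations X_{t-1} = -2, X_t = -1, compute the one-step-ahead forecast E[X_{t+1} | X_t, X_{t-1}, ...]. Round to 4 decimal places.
E[X_{t+1} \mid \mathcal F_t] = 1.4690

For an AR(p) model X_t = c + sum_i phi_i X_{t-i} + eps_t, the
one-step-ahead conditional mean is
  E[X_{t+1} | X_t, ...] = c + sum_i phi_i X_{t+1-i}.
Substitute known values:
  E[X_{t+1} | ...] = (-0.057) * (-1) + (-0.706) * (-2)
                   = 1.4690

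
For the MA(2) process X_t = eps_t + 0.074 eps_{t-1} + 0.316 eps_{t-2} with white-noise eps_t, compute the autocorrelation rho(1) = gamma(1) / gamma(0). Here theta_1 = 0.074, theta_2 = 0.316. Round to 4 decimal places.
\rho(1) = 0.0881

For an MA(q) process with theta_0 = 1, the autocovariance is
  gamma(k) = sigma^2 * sum_{i=0..q-k} theta_i * theta_{i+k},
and rho(k) = gamma(k) / gamma(0). Sigma^2 cancels.
  numerator   = (1)*(0.074) + (0.074)*(0.316) = 0.097384.
  denominator = (1)^2 + (0.074)^2 + (0.316)^2 = 1.105332.
  rho(1) = 0.097384 / 1.105332 = 0.0881.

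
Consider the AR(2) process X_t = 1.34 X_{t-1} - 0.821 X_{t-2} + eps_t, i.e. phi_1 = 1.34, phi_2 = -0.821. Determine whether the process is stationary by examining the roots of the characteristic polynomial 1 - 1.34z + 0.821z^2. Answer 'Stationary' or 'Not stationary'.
\text{Stationary}

The AR(p) characteristic polynomial is P(z) = 1 - 1.34z + 0.821z^2.
Stationarity requires all roots to lie outside the unit circle, i.e. |z| > 1 for every root.
Set 1 + (-1.34) z + (0.821) z^2 = 0, i.e. a z^2 + b z + c = 0 with a = 0.821, b = -1.34, c = 1.
Discriminant D = b^2 - 4ac = (-1.34)^2 - 4*(0.821)*1 = 1.7956 - (3.284) = -1.4884.
D < 0, so the roots are the complex-conjugate pair z = (-b +/- i sqrt(-D)) / (2a) = 0.8161 +/- 0.743i.
For a conjugate pair |z|^2 = z * conj(z) = (product of roots) = c/a = 1/(0.821) = 1.218027, so |z| = sqrt(1.218027) = 1.1036 for both roots.
Moduli of all roots: 1.1036, 1.1036.
All moduli strictly greater than 1? Yes.
Verdict: Stationary.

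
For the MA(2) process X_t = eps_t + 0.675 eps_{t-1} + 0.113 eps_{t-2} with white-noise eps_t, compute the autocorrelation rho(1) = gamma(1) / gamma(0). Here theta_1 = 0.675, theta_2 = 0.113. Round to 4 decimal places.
\rho(1) = 0.5116

For an MA(q) process with theta_0 = 1, the autocovariance is
  gamma(k) = sigma^2 * sum_{i=0..q-k} theta_i * theta_{i+k},
and rho(k) = gamma(k) / gamma(0). Sigma^2 cancels.
  numerator   = (1)*(0.675) + (0.675)*(0.113) = 0.751275.
  denominator = (1)^2 + (0.675)^2 + (0.113)^2 = 1.468394.
  rho(1) = 0.751275 / 1.468394 = 0.5116.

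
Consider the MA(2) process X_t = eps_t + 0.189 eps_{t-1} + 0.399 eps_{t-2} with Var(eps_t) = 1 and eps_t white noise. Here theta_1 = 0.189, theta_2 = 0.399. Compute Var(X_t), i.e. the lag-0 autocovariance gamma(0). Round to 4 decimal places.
\gamma(0) = 1.1949

For an MA(q) process X_t = eps_t + sum_i theta_i eps_{t-i} with
Var(eps_t) = sigma^2, the variance is
  gamma(0) = sigma^2 * (1 + sum_i theta_i^2).
  sum_i theta_i^2 = (0.189)^2 + (0.399)^2 = 0.035721 + 0.159201 = 0.194922.
  gamma(0) = 1 * (1 + 0.194922) = 1 * 1.194922 = 1.194922, which rounds to 1.1949.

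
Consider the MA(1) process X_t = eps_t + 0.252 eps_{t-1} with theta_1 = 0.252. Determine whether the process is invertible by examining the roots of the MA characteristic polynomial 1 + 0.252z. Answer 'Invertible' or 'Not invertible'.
\text{Invertible}

The MA(q) characteristic polynomial is P(z) = 1 + 0.252z.
Invertibility requires all roots to lie outside the unit circle, i.e. |z| > 1 for every root.
This is linear in z: 1 + (0.252) z = 0  =>  z = -1/(0.252) = -3.968254,  |z| = 3.968254.
Moduli of all roots: 3.9683.
All moduli strictly greater than 1? Yes.
Verdict: Invertible.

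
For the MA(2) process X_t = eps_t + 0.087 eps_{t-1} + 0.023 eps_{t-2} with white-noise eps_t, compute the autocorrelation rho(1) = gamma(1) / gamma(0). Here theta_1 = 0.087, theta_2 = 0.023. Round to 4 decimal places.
\rho(1) = 0.0883

For an MA(q) process with theta_0 = 1, the autocovariance is
  gamma(k) = sigma^2 * sum_{i=0..q-k} theta_i * theta_{i+k},
and rho(k) = gamma(k) / gamma(0). Sigma^2 cancels.
  numerator   = (1)*(0.087) + (0.087)*(0.023) = 0.089001.
  denominator = (1)^2 + (0.087)^2 + (0.023)^2 = 1.008098.
  rho(1) = 0.089001 / 1.008098 = 0.0883.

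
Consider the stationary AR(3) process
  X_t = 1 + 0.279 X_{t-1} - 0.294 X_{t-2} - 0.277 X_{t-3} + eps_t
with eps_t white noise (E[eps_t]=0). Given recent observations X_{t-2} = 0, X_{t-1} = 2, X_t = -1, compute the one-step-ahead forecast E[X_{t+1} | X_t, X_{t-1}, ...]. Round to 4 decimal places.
E[X_{t+1} \mid \mathcal F_t] = 0.1330

For an AR(p) model X_t = c + sum_i phi_i X_{t-i} + eps_t, the
one-step-ahead conditional mean is
  E[X_{t+1} | X_t, ...] = c + sum_i phi_i X_{t+1-i}.
Substitute known values:
  E[X_{t+1} | ...] = 1 + (0.279) * (-1) + (-0.294) * (2) + (-0.277) * (0)
                   = 0.1330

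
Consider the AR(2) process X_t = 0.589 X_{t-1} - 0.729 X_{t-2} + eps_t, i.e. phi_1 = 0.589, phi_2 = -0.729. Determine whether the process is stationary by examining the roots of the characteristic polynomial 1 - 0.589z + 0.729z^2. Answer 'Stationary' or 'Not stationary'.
\text{Stationary}

The AR(p) characteristic polynomial is P(z) = 1 - 0.589z + 0.729z^2.
Stationarity requires all roots to lie outside the unit circle, i.e. |z| > 1 for every root.
Set 1 + (-0.589) z + (0.729) z^2 = 0, i.e. a z^2 + b z + c = 0 with a = 0.729, b = -0.589, c = 1.
Discriminant D = b^2 - 4ac = (-0.589)^2 - 4*(0.729)*1 = 0.346921 - (2.916) = -2.569079.
D < 0, so the roots are the complex-conjugate pair z = (-b +/- i sqrt(-D)) / (2a) = 0.404 +/- 1.0993i.
For a conjugate pair |z|^2 = z * conj(z) = (product of roots) = c/a = 1/(0.729) = 1.371742, so |z| = sqrt(1.371742) = 1.1712 for both roots.
Moduli of all roots: 1.1712, 1.1712.
All moduli strictly greater than 1? Yes.
Verdict: Stationary.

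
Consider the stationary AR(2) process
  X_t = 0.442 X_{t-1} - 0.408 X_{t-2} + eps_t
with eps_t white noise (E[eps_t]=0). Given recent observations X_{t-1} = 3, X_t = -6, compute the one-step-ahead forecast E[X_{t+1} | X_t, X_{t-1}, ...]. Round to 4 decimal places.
E[X_{t+1} \mid \mathcal F_t] = -3.8760

For an AR(p) model X_t = c + sum_i phi_i X_{t-i} + eps_t, the
one-step-ahead conditional mean is
  E[X_{t+1} | X_t, ...] = c + sum_i phi_i X_{t+1-i}.
Substitute known values:
  E[X_{t+1} | ...] = (0.442) * (-6) + (-0.408) * (3)
                   = -3.8760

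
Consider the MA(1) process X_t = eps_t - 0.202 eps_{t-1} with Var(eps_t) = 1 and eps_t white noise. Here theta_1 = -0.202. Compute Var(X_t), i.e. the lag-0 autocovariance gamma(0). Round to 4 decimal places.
\gamma(0) = 1.0408

For an MA(q) process X_t = eps_t + sum_i theta_i eps_{t-i} with
Var(eps_t) = sigma^2, the variance is
  gamma(0) = sigma^2 * (1 + sum_i theta_i^2).
  sum_i theta_i^2 = (-0.202)^2 = 0.040804.
  gamma(0) = 1 * (1 + 0.040804) = 1 * 1.040804 = 1.040804, which rounds to 1.0408.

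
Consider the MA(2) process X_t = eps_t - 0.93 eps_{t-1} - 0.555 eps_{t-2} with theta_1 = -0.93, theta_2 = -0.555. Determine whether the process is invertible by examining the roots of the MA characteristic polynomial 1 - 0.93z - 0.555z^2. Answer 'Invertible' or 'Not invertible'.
\text{Not invertible}

The MA(q) characteristic polynomial is P(z) = 1 - 0.93z - 0.555z^2.
Invertibility requires all roots to lie outside the unit circle, i.e. |z| > 1 for every root.
Set 1 + (-0.93) z + (-0.555) z^2 = 0, i.e. a z^2 + b z + c = 0 with a = -0.555, b = -0.93, c = 1.
Discriminant D = b^2 - 4ac = (-0.93)^2 - 4*(-0.555)*1 = 0.8649 - (-2.22) = 3.0849.
D >= 0, so the roots are real: z = (-b +/- sqrt(D)) / (2a) = (0.93 +/- 1.756388) / (-1.11).
  z_1 = (0.93 + 1.756388) / (-1.11) = -2.4202,   |z_1| = 2.4202.
  z_2 = (0.93 - 1.756388) / (-1.11) = 0.7445,   |z_2| = 0.7445.
Moduli of all roots: 2.4202, 0.7445.
All moduli strictly greater than 1? No.
Verdict: Not invertible.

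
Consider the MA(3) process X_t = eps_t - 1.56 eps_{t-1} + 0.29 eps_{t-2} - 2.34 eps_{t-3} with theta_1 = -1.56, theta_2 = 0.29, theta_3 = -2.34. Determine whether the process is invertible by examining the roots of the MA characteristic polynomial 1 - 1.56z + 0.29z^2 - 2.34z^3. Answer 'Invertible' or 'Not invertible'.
\text{Not invertible}

The MA(q) characteristic polynomial is P(z) = 1 - 1.56z + 0.29z^2 - 2.34z^3.
Invertibility requires all roots to lie outside the unit circle, i.e. |z| > 1 for every root.
Degree 3: look for a simple real root z0 first, then factor out (1 - z/z0) and solve the remaining quadratic.
Testing z0 = 0.5: P(0.5) = 1 + (-1.56)(0.5) + (0.29)(0.5)^2 + (-2.34)(0.5)^3
  = 1 + (-0.78) + (0.0725) + (-0.2925) = 0.  So z_0 = 0.5 is a root, |z_0| = 0.5.
Divide out the factor (1 - 2 z) = (1 - z/z0) (since 1/z0 = 2):
  P(z) = (1 - 2 z)(1 + (0.44) z + (1.17) z^2)
  [check: z-coef 0.44 - (2) = -1.56; z^2-coef 1.17 - (2)(0.44) = 0.29; z^3-coef -(2)(1.17) = -2.34.]
Remaining roots from the quadratic factor 1 + (0.44) z + (1.17) z^2:
  Set 1 + (0.44) z + (1.17) z^2 = 0, i.e. a z^2 + b z + c = 0 with a = 1.17, b = 0.44, c = 1.
  Discriminant D = b^2 - 4ac = (0.44)^2 - 4*(1.17)*1 = 0.1936 - (4.68) = -4.4864.
  D < 0, so the roots are the complex-conjugate pair z = (-b +/- i sqrt(-D)) / (2a) = -0.188 +/- 0.9052i.
  For a conjugate pair |z|^2 = z * conj(z) = (product of roots) = c/a = 1/(1.17) = 0.854701, so |z| = sqrt(0.854701) = 0.9245 for both roots.
Moduli of all roots: 0.5000, 0.9245, 0.9245.
All moduli strictly greater than 1? No.
Verdict: Not invertible.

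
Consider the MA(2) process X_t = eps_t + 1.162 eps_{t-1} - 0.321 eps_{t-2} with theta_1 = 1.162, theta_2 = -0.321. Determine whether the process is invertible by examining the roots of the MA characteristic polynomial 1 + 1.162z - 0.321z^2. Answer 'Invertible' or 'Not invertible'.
\text{Not invertible}

The MA(q) characteristic polynomial is P(z) = 1 + 1.162z - 0.321z^2.
Invertibility requires all roots to lie outside the unit circle, i.e. |z| > 1 for every root.
Set 1 + (1.162) z + (-0.321) z^2 = 0, i.e. a z^2 + b z + c = 0 with a = -0.321, b = 1.162, c = 1.
Discriminant D = b^2 - 4ac = (1.162)^2 - 4*(-0.321)*1 = 1.350244 - (-1.284) = 2.634244.
D >= 0, so the roots are real: z = (-b +/- sqrt(D)) / (2a) = (-1.162 +/- 1.623035) / (-0.642).
  z_1 = (-1.162 + 1.623035) / (-0.642) = -0.7181,   |z_1| = 0.7181.
  z_2 = (-1.162 - 1.623035) / (-0.642) = 4.3381,   |z_2| = 4.3381.
Moduli of all roots: 0.7181, 4.3381.
All moduli strictly greater than 1? No.
Verdict: Not invertible.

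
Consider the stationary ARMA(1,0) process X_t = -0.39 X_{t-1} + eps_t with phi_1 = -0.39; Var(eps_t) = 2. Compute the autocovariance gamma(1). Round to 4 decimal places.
\gamma(1) = -0.9199

Multiply the model equation by X_{t-k} and take expectations. With theta_0 = psi_0 = 1 and psi_j the MA(infinity) weights, this gives
  gamma(k) - sum_i phi_i gamma(k-i) = c_k,
  c_k = sigma^2 * sum_{j=k..q} theta_j psi_{j-k}   (c_k = 0 for k > q),
using gamma(-m) = gamma(m).
Pure AR (q = 0): c_0 = sigma^2 = 2, c_k = 0 for k >= 1.
Equations for k = 0 and k = 1 (AR order 1):
  gamma(0) = phi_1 gamma(1) + c_0
  gamma(1) = phi_1 gamma(0) + c_1
Substituting the second into the first: gamma(0) (1 - phi_1^2) = c_0 + phi_1 c_1, so
  gamma(0) = c_0 / (1 - phi_1^2) = 2 / (1 - (-0.39)^2) = 2 / 0.8479 = 2.358769.
  gamma(1) = phi_1 gamma(0) = (-0.39)(2.358769) = -0.91992.
Therefore gamma(1) = -0.9199 (to 4 decimal places).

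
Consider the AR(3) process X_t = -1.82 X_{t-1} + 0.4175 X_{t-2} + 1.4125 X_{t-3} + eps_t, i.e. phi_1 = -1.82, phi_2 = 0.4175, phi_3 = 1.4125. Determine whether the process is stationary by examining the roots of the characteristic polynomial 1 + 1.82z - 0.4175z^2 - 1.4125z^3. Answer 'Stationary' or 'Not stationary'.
\text{Not stationary}

The AR(p) characteristic polynomial is P(z) = 1 + 1.82z - 0.4175z^2 - 1.4125z^3.
Stationarity requires all roots to lie outside the unit circle, i.e. |z| > 1 for every root.
Degree 3: look for a simple real root z0 first, then factor out (1 - z/z0) and solve the remaining quadratic.
Testing z0 = -0.8: P(-0.8) = 1 + (1.82)(-0.8) + (-0.4175)(-0.8)^2 + (-1.4125)(-0.8)^3
  = 1 + (-1.456) + (-0.2672) + (0.7232) = 0.  So z_0 = -0.8 is a root, |z_0| = 0.8.
Divide out the factor (1 + 1.25 z) = (1 - z/z0) (since 1/z0 = -1.25):
  P(z) = (1 + 1.25 z)(1 + (0.57) z + (-1.13) z^2)
  [check: z-coef 0.57 - (-1.25) = 1.82; z^2-coef -1.13 - (-1.25)(0.57) = -0.4175; z^3-coef -(-1.25)(-1.13) = -1.4125.]
Remaining roots from the quadratic factor 1 + (0.57) z + (-1.13) z^2:
  Set 1 + (0.57) z + (-1.13) z^2 = 0, i.e. a z^2 + b z + c = 0 with a = -1.13, b = 0.57, c = 1.
  Discriminant D = b^2 - 4ac = (0.57)^2 - 4*(-1.13)*1 = 0.3249 - (-4.52) = 4.8449.
  D >= 0, so the roots are real: z = (-b +/- sqrt(D)) / (2a) = (-0.57 +/- 2.201113) / (-2.26).
    z_1 = (-0.57 + 2.201113) / (-2.26) = -0.7217,   |z_1| = 0.7217.
    z_2 = (-0.57 - 2.201113) / (-2.26) = 1.2262,   |z_2| = 1.2262.
Moduli of all roots: 0.8000, 0.7217, 1.2262.
All moduli strictly greater than 1? No.
Verdict: Not stationary.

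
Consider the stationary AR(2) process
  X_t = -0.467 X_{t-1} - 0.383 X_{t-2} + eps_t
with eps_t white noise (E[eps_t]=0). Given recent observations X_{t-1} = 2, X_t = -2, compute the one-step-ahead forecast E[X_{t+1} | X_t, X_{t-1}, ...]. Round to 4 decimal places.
E[X_{t+1} \mid \mathcal F_t] = 0.1680

For an AR(p) model X_t = c + sum_i phi_i X_{t-i} + eps_t, the
one-step-ahead conditional mean is
  E[X_{t+1} | X_t, ...] = c + sum_i phi_i X_{t+1-i}.
Substitute known values:
  E[X_{t+1} | ...] = (-0.467) * (-2) + (-0.383) * (2)
                   = 0.1680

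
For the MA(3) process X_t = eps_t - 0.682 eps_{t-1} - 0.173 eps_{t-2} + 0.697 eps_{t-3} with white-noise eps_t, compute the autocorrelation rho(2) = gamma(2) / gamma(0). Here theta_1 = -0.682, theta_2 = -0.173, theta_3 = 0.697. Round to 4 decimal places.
\rho(2) = -0.3273

For an MA(q) process with theta_0 = 1, the autocovariance is
  gamma(k) = sigma^2 * sum_{i=0..q-k} theta_i * theta_{i+k},
and rho(k) = gamma(k) / gamma(0). Sigma^2 cancels.
  numerator   = (1)*(-0.173) + (-0.682)*(0.697) = -0.648354.
  denominator = (1)^2 + (-0.682)^2 + (-0.173)^2 + (0.697)^2 = 1.980862.
  rho(2) = -0.648354 / 1.980862 = -0.3273.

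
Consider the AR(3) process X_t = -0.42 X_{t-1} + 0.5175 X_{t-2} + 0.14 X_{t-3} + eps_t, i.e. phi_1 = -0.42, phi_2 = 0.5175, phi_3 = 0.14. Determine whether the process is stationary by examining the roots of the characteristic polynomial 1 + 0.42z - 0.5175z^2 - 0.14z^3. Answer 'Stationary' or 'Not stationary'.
\text{Stationary}

The AR(p) characteristic polynomial is P(z) = 1 + 0.42z - 0.5175z^2 - 0.14z^3.
Stationarity requires all roots to lie outside the unit circle, i.e. |z| > 1 for every root.
Degree 3: look for a simple real root z0 first, then factor out (1 - z/z0) and solve the remaining quadratic.
Testing z0 = -4: P(-4) = 1 + (0.42)(-4) + (-0.5175)(-4)^2 + (-0.14)(-4)^3
  = 1 + (-1.68) + (-8.28) + (8.96) = 0.  So z_0 = -4 is a root, |z_0| = 4.
Divide out the factor (1 + 0.25 z) = (1 - z/z0) (since 1/z0 = -0.25):
  P(z) = (1 + 0.25 z)(1 + (0.17) z + (-0.56) z^2)
  [check: z-coef 0.17 - (-0.25) = 0.42; z^2-coef -0.56 - (-0.25)(0.17) = -0.5175; z^3-coef -(-0.25)(-0.56) = -0.14.]
Remaining roots from the quadratic factor 1 + (0.17) z + (-0.56) z^2:
  Set 1 + (0.17) z + (-0.56) z^2 = 0, i.e. a z^2 + b z + c = 0 with a = -0.56, b = 0.17, c = 1.
  Discriminant D = b^2 - 4ac = (0.17)^2 - 4*(-0.56)*1 = 0.0289 - (-2.24) = 2.2689.
  D >= 0, so the roots are real: z = (-b +/- sqrt(D)) / (2a) = (-0.17 +/- 1.506287) / (-1.12).
    z_1 = (-0.17 + 1.506287) / (-1.12) = -1.1931,   |z_1| = 1.1931.
    z_2 = (-0.17 - 1.506287) / (-1.12) = 1.4967,   |z_2| = 1.4967.
Moduli of all roots: 4.0000, 1.1931, 1.4967.
All moduli strictly greater than 1? Yes.
Verdict: Stationary.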